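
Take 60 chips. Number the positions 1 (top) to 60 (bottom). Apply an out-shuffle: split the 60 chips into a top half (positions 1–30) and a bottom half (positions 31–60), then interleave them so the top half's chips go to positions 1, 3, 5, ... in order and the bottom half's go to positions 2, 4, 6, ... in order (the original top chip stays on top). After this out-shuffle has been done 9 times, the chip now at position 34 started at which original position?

21

Work backwards from position 34, undoing one out-shuffle at a time:
34 ← 47 ← 24 ← 42 ← 51 ← 26 ← 43 ← 22 ← 41 ← 21
So the chip now at position 34 started at position 21.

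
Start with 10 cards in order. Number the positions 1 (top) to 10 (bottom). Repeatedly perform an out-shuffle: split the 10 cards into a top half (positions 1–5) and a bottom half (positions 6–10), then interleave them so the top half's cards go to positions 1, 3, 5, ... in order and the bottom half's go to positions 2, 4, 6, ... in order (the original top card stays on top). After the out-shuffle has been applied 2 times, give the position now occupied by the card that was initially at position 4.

4

Track the card's position through each out-shuffle:
4 → 7 → 4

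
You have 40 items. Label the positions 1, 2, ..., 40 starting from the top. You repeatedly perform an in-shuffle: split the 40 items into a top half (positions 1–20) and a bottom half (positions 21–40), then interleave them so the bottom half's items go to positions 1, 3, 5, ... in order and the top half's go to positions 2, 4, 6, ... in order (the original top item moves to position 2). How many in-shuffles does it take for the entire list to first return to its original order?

20

The in-shuffle permutes the 40 positions with cycle lengths [20, 20].
Every item is home exactly when every cycle has completed a whole number of laps, i.e. after lcm(20) = 20 in-shuffles.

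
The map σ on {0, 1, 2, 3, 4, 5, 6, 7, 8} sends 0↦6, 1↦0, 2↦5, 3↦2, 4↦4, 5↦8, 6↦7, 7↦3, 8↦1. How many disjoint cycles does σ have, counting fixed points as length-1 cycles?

2

Cycle decomposition: (0 6 7 3 2 5 8 1) (4).
2 cycles.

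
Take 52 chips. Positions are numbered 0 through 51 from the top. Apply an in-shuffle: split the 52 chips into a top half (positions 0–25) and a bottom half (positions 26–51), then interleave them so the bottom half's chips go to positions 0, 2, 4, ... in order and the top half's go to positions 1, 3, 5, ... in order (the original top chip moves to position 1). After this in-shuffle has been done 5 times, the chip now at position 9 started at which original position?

Work backwards from position 9, undoing one in-shuffle at a time:
9 ← 4 ← 28 ← 40 ← 46 ← 49
So the chip now at position 9 started at position 49.

49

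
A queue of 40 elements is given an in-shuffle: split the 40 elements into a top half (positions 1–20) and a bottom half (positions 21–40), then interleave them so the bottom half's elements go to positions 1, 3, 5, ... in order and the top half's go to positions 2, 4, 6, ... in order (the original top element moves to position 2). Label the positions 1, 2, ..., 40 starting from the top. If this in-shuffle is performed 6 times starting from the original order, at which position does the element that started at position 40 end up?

Track the element's position through each in-shuffle:
40 → 39 → 37 → 33 → 25 → 9 → 18

18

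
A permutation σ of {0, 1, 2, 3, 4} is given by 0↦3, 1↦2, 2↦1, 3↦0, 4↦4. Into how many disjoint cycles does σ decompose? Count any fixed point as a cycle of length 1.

3

Cycle decomposition: (0 3) (1 2) (4).
3 cycles.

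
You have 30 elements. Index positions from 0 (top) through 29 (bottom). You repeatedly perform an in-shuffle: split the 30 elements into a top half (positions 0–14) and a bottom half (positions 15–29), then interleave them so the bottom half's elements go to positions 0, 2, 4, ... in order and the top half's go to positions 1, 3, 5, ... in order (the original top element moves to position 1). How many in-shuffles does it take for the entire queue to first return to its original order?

5

The in-shuffle permutes the 30 positions with cycle lengths [5, 5, 5, 5, 5, 5].
Every element is home exactly when every cycle has completed a whole number of laps, i.e. after lcm(5) = 5 in-shuffles.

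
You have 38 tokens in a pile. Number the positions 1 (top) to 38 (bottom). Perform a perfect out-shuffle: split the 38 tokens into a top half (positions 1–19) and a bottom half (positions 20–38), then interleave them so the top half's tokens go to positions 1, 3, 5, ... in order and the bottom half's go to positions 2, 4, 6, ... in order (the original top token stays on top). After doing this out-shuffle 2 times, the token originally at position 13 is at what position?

Track the token's position through each out-shuffle:
13 → 25 → 12

12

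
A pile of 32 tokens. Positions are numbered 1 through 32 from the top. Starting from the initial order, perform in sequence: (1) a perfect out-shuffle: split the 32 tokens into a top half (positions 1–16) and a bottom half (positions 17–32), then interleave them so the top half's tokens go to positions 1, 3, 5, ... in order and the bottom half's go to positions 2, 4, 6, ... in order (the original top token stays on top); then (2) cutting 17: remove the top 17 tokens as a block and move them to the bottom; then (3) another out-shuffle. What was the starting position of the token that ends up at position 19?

Undo the operations in reverse order, starting from position 19:
  undo op 3 (out-shuffle, from top half): 19 ← 10
  undo op 2 (cut 17): 10 ← 27
  undo op 1 (out-shuffle, from top half): 27 ← 14
So the token at position 19 came from original position 14.

14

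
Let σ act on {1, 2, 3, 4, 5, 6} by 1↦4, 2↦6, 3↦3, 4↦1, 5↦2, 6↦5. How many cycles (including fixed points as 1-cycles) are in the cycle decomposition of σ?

3

Cycle decomposition: (1 4) (2 6 5) (3).
3 cycles.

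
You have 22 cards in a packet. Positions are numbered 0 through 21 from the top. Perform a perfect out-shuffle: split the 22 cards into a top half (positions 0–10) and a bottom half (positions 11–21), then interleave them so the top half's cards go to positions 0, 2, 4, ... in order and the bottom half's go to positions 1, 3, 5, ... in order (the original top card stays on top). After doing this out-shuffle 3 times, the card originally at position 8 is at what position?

Track the card's position through each out-shuffle:
8 → 16 → 11 → 1

1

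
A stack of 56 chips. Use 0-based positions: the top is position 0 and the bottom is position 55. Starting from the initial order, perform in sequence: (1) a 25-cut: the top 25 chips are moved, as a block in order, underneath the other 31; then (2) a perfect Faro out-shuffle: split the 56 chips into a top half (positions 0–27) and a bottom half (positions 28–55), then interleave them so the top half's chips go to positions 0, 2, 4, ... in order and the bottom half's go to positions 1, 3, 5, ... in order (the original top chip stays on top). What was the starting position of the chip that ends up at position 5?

55

Undo the operations in reverse order, starting from position 5:
  undo op 2 (out-shuffle, from bottom half): 5 ← 30
  undo op 1 (cut 25): 30 ← 55
So the chip at position 5 came from original position 55.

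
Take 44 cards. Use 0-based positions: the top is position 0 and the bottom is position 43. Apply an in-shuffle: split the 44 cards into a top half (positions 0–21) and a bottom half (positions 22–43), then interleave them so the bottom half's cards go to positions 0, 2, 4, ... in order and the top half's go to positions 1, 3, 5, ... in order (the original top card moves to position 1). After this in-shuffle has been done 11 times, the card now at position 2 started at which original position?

5

Work backwards from position 2, undoing one in-shuffle at a time:
2 ← 23 ← 11 ← 5 ← 2 ← 23 ← 11 ← 5 ← 2 ← 23 ← 11 ← 5
So the card now at position 2 started at position 5.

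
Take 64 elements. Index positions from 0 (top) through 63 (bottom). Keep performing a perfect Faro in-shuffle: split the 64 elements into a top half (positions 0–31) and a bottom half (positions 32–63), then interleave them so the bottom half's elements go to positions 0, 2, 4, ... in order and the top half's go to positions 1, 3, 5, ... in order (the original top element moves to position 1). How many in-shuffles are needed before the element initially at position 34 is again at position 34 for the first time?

12

Follow position 34 under repeated in-shuffles:
34 → 4 → 9 → 19 → 39 → 14 → 29 → 59 → 54 → 44 → 24 → 49 → 34
It first returns after 12 in-shuffles.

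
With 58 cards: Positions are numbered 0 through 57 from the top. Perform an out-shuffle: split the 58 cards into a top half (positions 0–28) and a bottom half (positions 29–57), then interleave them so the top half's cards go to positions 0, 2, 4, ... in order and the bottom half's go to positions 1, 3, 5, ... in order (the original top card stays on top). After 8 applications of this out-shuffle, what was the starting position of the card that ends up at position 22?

Work backwards from position 22, undoing one out-shuffle at a time:
22 ← 11 ← 34 ← 17 ← 37 ← 47 ← 52 ← 26 ← 13
So the card now at position 22 started at position 13.

13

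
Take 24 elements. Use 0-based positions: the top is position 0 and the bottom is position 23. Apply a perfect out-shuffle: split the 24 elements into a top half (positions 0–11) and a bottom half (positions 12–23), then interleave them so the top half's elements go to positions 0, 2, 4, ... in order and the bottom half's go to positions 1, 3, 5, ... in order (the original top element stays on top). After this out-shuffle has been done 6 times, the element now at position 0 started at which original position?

0

Work backwards from position 0, undoing one out-shuffle at a time:
0 ← 0 ← 0 ← 0 ← 0 ← 0 ← 0
So the element now at position 0 started at position 0.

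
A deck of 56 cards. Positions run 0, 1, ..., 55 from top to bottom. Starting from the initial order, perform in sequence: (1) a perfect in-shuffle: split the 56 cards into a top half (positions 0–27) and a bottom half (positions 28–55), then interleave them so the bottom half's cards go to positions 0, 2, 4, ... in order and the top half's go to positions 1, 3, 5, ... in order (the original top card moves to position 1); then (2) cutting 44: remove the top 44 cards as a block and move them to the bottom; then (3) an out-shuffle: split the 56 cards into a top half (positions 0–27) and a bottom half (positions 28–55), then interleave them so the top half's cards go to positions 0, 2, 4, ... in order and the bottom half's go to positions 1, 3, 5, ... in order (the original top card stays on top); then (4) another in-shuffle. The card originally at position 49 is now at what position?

Track the card from position 49 forward through each operation:
  after op 1 (in-shuffle): 49 → 42
  after op 2 (cut 44): 42 → 54
  after op 3 (out-shuffle): 54 → 53
  after op 4 (in-shuffle): 53 → 50

50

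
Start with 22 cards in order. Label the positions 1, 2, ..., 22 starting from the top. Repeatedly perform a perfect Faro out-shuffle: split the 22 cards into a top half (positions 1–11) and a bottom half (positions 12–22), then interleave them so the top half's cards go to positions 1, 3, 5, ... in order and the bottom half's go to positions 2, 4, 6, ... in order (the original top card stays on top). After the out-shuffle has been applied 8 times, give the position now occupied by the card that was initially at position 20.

Track the card's position through each out-shuffle:
20 → 18 → 14 → 6 → 11 → 21 → 20 → 18 → 14

14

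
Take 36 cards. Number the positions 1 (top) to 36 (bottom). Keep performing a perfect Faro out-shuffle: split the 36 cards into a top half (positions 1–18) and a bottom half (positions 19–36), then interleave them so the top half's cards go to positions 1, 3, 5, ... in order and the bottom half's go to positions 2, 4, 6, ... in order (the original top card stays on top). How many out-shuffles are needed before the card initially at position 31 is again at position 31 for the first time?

Follow position 31 under repeated out-shuffles:
31 → 26 → 16 → 31
It first returns after 3 out-shuffles.

3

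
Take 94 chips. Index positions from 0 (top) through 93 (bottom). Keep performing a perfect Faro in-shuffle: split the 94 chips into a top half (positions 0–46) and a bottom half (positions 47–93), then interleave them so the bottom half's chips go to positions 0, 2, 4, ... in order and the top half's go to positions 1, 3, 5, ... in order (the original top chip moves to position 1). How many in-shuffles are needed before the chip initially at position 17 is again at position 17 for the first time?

36

Follow position 17 under repeated in-shuffles:
17 → 35 → 71 → 48 → 2 → 5 → 11 → 23 → ... → 17 (length 36)
It first returns after 36 in-shuffles.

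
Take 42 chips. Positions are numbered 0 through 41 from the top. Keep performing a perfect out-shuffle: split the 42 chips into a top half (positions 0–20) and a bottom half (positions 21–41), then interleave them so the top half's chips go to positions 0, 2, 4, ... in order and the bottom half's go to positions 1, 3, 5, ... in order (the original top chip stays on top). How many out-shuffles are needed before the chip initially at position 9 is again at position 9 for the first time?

20

Follow position 9 under repeated out-shuffles:
9 → 18 → 36 → 31 → 21 → 1 → 2 → 4 → 8 → 16 → 32 → 23 → 5 → 10 → 20 → 40 → 39 → 37 → 33 → 25 → 9
It first returns after 20 out-shuffles.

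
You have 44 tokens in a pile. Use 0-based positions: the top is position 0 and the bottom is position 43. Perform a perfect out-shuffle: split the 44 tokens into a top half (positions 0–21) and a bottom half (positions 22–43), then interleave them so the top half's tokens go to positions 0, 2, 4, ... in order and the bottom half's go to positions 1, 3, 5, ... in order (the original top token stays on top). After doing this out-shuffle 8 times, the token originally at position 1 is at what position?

41

Track the token's position through each out-shuffle:
1 → 2 → 4 → 8 → 16 → 32 → 21 → 42 → 41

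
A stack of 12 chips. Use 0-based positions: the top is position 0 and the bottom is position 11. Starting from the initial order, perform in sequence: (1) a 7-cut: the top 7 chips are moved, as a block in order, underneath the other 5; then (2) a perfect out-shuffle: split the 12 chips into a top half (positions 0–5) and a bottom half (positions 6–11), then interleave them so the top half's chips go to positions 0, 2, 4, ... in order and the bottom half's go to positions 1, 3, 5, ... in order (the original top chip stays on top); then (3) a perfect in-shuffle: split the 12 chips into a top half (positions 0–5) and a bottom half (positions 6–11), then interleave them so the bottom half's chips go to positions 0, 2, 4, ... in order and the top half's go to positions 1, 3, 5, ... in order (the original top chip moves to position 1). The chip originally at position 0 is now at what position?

Track the chip from position 0 forward through each operation:
  after op 1 (cut 7): 0 → 5
  after op 2 (out-shuffle): 5 → 10
  after op 3 (in-shuffle): 10 → 8

8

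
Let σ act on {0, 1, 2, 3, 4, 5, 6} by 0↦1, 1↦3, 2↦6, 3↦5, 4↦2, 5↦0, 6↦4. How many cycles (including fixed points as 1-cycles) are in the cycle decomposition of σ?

Cycle decomposition: (0 1 3 5) (2 6 4).
2 cycles.

2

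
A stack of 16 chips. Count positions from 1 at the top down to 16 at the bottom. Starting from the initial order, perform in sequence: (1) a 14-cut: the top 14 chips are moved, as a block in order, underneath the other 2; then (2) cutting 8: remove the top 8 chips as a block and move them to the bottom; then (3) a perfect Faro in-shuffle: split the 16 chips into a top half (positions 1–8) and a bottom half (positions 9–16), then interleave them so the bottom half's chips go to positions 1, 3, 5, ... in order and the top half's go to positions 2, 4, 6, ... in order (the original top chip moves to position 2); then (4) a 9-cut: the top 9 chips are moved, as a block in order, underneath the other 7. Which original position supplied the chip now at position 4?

Undo the operations in reverse order, starting from position 4:
  undo op 4 (cut 9): 4 ← 13
  undo op 3 (in-shuffle, from bottom half): 13 ← 15
  undo op 2 (cut 8): 15 ← 7
  undo op 1 (cut 14): 7 ← 5
So the chip at position 4 came from original position 5.

5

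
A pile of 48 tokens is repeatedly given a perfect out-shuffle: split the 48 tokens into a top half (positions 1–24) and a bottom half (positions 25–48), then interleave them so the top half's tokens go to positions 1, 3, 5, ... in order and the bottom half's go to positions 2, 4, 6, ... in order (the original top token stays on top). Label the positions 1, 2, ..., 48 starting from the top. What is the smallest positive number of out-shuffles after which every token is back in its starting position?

The out-shuffle permutes the 48 positions with cycle lengths [1, 1, 23, 23].
Every token is home exactly when every cycle has completed a whole number of laps, i.e. after lcm(1, 23) = 23 out-shuffles.

23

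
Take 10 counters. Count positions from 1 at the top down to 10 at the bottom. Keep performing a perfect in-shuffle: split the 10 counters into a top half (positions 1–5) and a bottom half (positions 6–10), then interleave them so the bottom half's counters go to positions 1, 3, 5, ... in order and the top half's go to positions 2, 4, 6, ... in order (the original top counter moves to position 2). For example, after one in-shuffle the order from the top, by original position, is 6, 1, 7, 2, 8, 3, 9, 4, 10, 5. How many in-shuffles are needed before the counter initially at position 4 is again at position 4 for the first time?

Follow position 4 under repeated in-shuffles:
4 → 8 → 5 → 10 → 9 → 7 → 3 → 6 → 1 → 2 → 4
It first returns after 10 in-shuffles.

10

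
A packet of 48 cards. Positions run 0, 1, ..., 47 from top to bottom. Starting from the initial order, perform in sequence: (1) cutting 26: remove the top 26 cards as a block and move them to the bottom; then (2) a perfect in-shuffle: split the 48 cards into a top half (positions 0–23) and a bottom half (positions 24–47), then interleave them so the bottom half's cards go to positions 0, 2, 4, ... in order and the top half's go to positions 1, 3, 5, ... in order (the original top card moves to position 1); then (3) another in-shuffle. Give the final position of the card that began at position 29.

15

Track the card from position 29 forward through each operation:
  after op 1 (cut 26): 29 → 3
  after op 2 (in-shuffle): 3 → 7
  after op 3 (in-shuffle): 7 → 15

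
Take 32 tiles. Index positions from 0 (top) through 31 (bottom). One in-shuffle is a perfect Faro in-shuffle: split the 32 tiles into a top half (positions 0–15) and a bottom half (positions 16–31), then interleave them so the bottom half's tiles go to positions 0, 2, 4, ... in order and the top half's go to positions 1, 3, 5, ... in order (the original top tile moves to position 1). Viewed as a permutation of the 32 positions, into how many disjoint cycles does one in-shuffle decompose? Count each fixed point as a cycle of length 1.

4

Trace each unvisited position around until it returns:
(0 1 3 7 15 31 30 28 24 16) (2 5 11 23 14 29 26 20 8 17) (4 9 19 6 13 27 22 12 25 18) (10 21)
4 cycles in total.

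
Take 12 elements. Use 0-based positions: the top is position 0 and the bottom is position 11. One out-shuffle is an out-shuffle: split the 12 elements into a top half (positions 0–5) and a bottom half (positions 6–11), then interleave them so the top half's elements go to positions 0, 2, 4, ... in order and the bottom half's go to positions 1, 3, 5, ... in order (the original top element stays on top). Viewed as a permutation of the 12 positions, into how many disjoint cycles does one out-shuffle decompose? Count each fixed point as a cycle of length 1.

3

Trace each unvisited position around until it returns:
(0) (1 2 4 8 5 10 9 7 3 6) (11)
3 cycles in total.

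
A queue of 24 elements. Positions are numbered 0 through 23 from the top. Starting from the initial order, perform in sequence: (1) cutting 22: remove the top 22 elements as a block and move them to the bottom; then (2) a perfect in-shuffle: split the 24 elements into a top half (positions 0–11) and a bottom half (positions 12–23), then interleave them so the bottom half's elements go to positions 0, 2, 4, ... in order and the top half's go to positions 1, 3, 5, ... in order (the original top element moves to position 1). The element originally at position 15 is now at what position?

10

Track the element from position 15 forward through each operation:
  after op 1 (cut 22): 15 → 17
  after op 2 (in-shuffle): 17 → 10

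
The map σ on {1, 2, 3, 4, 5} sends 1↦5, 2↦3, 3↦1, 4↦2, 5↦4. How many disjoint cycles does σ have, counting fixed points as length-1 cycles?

1

Cycle decomposition: (1 5 4 2 3).
1 cycle.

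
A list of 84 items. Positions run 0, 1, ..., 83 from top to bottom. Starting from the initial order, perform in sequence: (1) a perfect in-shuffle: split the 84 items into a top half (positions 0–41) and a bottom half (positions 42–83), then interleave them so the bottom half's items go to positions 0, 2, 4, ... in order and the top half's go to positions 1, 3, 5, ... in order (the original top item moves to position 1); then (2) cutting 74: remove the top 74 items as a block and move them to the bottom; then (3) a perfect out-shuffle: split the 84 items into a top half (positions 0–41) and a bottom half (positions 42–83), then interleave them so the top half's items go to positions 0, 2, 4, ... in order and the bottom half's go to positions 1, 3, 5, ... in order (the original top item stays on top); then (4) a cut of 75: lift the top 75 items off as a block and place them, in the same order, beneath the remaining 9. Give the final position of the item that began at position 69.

Track the item from position 69 forward through each operation:
  after op 1 (in-shuffle): 69 → 54
  after op 2 (cut 74): 54 → 64
  after op 3 (out-shuffle): 64 → 45
  after op 4 (cut 75): 45 → 54

54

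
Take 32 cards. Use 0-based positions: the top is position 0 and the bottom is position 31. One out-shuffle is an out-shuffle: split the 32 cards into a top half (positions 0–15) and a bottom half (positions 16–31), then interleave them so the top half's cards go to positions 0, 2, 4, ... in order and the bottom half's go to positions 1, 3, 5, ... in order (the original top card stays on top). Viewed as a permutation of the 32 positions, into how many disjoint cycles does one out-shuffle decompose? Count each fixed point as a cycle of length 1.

Trace each unvisited position around until it returns:
(0) (1 2 4 8 16) (3 6 12 24 17) (5 10 20 9 18) (7 14 28 25 19) (11 22 13 26 21) (15 30 29 27 23) (31)
8 cycles in total.

8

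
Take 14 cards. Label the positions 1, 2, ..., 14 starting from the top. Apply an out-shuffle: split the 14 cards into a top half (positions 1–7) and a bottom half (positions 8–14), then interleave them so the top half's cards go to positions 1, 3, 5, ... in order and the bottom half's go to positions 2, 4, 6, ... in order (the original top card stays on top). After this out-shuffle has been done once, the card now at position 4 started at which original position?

Work backwards from position 4, undoing one out-shuffle at a time:
4 ← 9
So the card now at position 4 started at position 9.

9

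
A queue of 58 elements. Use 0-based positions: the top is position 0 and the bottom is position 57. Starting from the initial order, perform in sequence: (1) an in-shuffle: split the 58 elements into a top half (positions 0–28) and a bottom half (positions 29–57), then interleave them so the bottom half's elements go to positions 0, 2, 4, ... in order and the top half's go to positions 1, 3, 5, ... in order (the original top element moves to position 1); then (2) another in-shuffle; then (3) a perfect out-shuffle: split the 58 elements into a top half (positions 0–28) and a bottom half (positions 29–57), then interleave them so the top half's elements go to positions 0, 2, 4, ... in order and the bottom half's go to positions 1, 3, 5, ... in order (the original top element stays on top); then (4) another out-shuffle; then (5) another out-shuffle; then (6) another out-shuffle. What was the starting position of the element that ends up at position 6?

23

Undo the operations in reverse order, starting from position 6:
  undo op 6 (out-shuffle, from top half): 6 ← 3
  undo op 5 (out-shuffle, from bottom half): 3 ← 30
  undo op 4 (out-shuffle, from top half): 30 ← 15
  undo op 3 (out-shuffle, from bottom half): 15 ← 36
  undo op 2 (in-shuffle, from bottom half): 36 ← 47
  undo op 1 (in-shuffle, from top half): 47 ← 23
So the element at position 6 came from original position 23.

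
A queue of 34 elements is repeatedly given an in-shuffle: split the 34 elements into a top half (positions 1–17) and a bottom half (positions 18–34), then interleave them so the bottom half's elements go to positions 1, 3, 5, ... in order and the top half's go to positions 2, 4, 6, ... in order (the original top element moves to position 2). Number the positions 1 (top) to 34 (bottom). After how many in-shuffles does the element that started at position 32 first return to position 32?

12

Follow position 32 under repeated in-shuffles:
32 → 29 → 23 → 11 → 22 → 9 → 18 → 1 → 2 → 4 → 8 → 16 → 32
It first returns after 12 in-shuffles.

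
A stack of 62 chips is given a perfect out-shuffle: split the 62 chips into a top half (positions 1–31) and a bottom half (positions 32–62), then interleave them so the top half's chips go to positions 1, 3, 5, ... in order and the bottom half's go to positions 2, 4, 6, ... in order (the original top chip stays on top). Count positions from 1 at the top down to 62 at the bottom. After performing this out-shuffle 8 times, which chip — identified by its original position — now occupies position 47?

Work backwards from position 47, undoing one out-shuffle at a time:
47 ← 24 ← 43 ← 22 ← 42 ← 52 ← 57 ← 29 ← 15
So the chip now at position 47 started at position 15.

15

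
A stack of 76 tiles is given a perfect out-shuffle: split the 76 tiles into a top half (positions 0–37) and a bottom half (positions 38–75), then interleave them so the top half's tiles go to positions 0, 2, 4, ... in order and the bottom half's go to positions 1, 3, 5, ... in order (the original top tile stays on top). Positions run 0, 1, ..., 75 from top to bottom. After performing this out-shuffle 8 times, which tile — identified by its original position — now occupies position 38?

23

Work backwards from position 38, undoing one out-shuffle at a time:
38 ← 19 ← 47 ← 61 ← 68 ← 34 ← 17 ← 46 ← 23
So the tile now at position 38 started at position 23.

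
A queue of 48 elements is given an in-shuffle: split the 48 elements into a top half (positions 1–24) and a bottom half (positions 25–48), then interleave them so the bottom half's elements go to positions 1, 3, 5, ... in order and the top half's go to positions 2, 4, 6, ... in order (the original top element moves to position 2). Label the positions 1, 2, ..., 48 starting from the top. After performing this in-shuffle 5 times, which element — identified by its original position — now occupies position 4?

43

Work backwards from position 4, undoing one in-shuffle at a time:
4 ← 2 ← 1 ← 25 ← 37 ← 43
So the element now at position 4 started at position 43.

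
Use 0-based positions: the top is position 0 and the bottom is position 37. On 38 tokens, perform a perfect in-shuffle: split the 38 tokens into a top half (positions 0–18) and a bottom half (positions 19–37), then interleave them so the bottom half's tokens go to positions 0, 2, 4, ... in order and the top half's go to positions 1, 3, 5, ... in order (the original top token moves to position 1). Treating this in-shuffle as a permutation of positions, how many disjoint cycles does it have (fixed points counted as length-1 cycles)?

Trace each unvisited position around until it returns:
(0 1 3 7 15 31 ... len 12) (2 5 11 23 8 17 ... len 12) (6 13 27 16 33 28 ... len 12) (12 25)
4 cycles in total.

4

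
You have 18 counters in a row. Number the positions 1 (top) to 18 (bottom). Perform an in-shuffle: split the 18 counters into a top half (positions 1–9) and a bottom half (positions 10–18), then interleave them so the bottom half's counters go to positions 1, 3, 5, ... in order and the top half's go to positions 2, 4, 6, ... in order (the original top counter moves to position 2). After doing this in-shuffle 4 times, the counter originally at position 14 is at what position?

Track the counter's position through each in-shuffle:
14 → 9 → 18 → 17 → 15

15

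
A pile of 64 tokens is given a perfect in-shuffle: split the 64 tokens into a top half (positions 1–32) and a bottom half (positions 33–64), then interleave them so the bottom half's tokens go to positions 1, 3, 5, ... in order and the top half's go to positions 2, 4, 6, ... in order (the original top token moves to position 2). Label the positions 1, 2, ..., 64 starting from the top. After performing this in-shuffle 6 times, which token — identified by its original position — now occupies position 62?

3

Work backwards from position 62, undoing one in-shuffle at a time:
62 ← 31 ← 48 ← 24 ← 12 ← 6 ← 3
So the token now at position 62 started at position 3.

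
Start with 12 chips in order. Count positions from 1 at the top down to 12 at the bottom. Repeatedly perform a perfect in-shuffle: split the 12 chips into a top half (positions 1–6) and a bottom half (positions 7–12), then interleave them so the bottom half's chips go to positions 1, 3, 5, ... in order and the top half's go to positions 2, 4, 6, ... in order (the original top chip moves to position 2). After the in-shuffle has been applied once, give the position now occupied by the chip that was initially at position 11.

9

Track the chip's position through each in-shuffle:
11 → 9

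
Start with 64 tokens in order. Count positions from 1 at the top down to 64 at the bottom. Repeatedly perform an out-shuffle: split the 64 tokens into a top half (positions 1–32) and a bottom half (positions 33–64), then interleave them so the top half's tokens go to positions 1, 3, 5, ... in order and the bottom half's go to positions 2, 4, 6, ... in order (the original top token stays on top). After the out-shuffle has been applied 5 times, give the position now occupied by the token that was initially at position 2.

33

Track the token's position through each out-shuffle:
2 → 3 → 5 → 9 → 17 → 33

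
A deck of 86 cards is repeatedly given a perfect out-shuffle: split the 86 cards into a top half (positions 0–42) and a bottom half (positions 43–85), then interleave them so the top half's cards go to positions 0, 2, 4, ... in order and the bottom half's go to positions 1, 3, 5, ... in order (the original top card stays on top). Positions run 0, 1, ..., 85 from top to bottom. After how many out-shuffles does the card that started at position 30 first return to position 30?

Follow position 30 under repeated out-shuffles:
30 → 60 → 35 → 70 → 55 → 25 → 50 → 15 → 30
It first returns after 8 out-shuffles.

8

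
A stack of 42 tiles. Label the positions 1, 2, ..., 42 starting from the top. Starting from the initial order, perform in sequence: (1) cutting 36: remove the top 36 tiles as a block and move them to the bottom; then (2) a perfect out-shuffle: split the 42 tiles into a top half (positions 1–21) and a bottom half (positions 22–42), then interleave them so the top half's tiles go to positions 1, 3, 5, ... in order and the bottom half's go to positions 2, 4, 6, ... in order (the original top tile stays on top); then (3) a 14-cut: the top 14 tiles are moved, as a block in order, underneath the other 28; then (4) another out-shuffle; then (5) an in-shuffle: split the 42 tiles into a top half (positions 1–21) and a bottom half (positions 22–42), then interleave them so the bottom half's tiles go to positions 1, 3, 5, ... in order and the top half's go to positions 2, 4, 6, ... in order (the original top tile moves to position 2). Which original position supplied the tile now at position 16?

Undo the operations in reverse order, starting from position 16:
  undo op 5 (in-shuffle, from top half): 16 ← 8
  undo op 4 (out-shuffle, from bottom half): 8 ← 25
  undo op 3 (cut 14): 25 ← 39
  undo op 2 (out-shuffle, from top half): 39 ← 20
  undo op 1 (cut 36): 20 ← 14
So the tile at position 16 came from original position 14.

14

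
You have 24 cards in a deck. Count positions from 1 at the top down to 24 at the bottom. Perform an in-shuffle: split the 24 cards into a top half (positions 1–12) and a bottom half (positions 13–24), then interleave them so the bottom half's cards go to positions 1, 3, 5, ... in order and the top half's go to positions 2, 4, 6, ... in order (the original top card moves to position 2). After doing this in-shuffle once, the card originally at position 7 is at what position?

Track the card's position through each in-shuffle:
7 → 14

14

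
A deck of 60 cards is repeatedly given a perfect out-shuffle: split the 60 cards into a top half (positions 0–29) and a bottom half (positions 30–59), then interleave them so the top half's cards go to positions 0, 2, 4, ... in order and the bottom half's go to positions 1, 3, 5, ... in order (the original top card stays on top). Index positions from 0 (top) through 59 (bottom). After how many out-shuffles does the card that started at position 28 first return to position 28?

58

Follow position 28 under repeated out-shuffles:
28 → 56 → 53 → 47 → 35 → 11 → 22 → 44 → ... → 28 (length 58)
It first returns after 58 out-shuffles.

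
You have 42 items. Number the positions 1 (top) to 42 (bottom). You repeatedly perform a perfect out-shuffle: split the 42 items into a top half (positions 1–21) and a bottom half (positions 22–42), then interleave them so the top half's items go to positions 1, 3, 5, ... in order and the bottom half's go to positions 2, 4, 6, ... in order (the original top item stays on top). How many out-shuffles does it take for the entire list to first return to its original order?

20

The out-shuffle permutes the 42 positions with cycle lengths [1, 1, 20, 20].
Every item is home exactly when every cycle has completed a whole number of laps, i.e. after lcm(1, 20) = 20 out-shuffles.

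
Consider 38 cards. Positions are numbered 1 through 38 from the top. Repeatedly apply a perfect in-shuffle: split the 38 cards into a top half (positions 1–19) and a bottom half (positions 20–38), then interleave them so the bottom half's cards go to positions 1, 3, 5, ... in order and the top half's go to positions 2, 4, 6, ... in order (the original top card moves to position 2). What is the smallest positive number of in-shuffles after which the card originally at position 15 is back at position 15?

Follow position 15 under repeated in-shuffles:
15 → 30 → 21 → 3 → 6 → 12 → 24 → 9 → 18 → 36 → 33 → 27 → 15
It first returns after 12 in-shuffles.

12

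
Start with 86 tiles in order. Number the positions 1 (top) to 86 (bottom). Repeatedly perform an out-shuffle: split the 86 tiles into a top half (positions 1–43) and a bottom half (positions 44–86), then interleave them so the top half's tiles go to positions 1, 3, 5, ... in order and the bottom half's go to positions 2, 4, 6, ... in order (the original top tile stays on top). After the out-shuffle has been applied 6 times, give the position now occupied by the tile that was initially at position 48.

Track the tile's position through each out-shuffle:
48 → 10 → 19 → 37 → 73 → 60 → 34

34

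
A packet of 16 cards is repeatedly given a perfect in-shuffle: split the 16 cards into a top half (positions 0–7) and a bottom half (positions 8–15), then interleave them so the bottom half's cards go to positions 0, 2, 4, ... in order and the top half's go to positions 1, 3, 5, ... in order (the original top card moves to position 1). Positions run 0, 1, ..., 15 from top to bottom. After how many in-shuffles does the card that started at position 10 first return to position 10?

Follow position 10 under repeated in-shuffles:
10 → 4 → 9 → 2 → 5 → 11 → 6 → 13 → 10
It first returns after 8 in-shuffles.

8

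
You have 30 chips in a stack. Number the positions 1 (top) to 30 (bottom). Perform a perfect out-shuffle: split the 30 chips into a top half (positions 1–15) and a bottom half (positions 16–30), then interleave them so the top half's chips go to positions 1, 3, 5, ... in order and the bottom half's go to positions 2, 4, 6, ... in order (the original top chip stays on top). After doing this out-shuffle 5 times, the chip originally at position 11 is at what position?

2

Track the chip's position through each out-shuffle:
11 → 21 → 12 → 23 → 16 → 2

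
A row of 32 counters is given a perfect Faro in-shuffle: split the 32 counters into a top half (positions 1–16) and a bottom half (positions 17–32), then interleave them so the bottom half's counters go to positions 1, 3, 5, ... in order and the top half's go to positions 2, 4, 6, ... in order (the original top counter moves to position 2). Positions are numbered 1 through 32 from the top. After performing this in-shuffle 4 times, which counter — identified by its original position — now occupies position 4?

Work backwards from position 4, undoing one in-shuffle at a time:
4 ← 2 ← 1 ← 17 ← 25
So the counter now at position 4 started at position 25.

25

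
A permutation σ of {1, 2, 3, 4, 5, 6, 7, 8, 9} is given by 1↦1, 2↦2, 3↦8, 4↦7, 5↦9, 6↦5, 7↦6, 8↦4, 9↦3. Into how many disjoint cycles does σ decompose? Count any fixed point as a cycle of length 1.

Cycle decomposition: (1) (2) (3 8 4 7 6 5 9).
3 cycles.

3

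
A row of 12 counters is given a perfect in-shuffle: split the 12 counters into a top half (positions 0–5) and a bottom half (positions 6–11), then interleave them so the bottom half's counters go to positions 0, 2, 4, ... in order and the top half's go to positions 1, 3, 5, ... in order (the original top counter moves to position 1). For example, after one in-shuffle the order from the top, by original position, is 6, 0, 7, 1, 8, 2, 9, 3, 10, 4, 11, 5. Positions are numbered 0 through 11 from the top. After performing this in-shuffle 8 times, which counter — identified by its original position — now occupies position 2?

Work backwards from position 2, undoing one in-shuffle at a time:
2 ← 7 ← 3 ← 1 ← 0 ← 6 ← 9 ← 4 ← 8
So the counter now at position 2 started at position 8.

8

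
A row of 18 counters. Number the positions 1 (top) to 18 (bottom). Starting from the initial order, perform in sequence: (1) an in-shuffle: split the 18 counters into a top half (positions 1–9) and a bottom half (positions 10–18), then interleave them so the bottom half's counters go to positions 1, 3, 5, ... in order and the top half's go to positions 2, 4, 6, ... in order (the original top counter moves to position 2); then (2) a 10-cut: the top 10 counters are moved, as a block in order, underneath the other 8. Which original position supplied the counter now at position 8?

9

Undo the operations in reverse order, starting from position 8:
  undo op 2 (cut 10): 8 ← 18
  undo op 1 (in-shuffle, from top half): 18 ← 9
So the counter at position 8 came from original position 9.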